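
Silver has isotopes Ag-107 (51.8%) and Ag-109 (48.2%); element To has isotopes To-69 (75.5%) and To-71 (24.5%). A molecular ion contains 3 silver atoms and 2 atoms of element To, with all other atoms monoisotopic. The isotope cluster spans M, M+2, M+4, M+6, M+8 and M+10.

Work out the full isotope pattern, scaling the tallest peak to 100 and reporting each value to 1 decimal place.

Silver pattern (n=3): 0.13899183 : 0.3879965 : 0.3610315 : 0.11198017
Element To pattern (n=2): 0.570025 : 0.36995 : 0.060025
Convolve the two distributions (both contribute in 2-u steps):
  M: 0.13899183×0.570025 = 0.079229
  M+2: 0.13899183×0.36995 + 0.3879965×0.570025 = 0.272588
  M+4: 0.13899183×0.060025 + 0.3879965×0.36995 + 0.3610315×0.570025 = 0.357679
  M+6: 0.3879965×0.060025 + 0.3610315×0.36995 + 0.11198017×0.570025 = 0.220685
  M+8: 0.3610315×0.060025 + 0.11198017×0.36995 = 0.063098
  M+10: 0.11198017×0.060025 = 0.006722
Scale to base peak (0.357679) = 100: 22.2 : 76.2 : 100.0 : 61.7 : 17.6 : 1.9

22.2 : 76.2 : 100.0 : 61.7 : 17.6 : 1.9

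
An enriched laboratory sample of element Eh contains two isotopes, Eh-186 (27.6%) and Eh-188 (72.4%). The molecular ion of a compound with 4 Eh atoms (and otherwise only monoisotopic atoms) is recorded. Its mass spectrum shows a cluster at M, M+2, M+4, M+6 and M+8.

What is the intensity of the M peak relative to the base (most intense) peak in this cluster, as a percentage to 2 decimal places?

Binomial terms of (0.276 + 0.724)^4: M 0.0058, M+2 0.0609, M+4 0.2396, M+6 0.4190, M+8 0.2748 → M+6 is the base peak.
P(M+6) = C(4,3) × 0.276^1 × 0.724^3 = 4 × 0.2760 × 0.37950342 = 0.418972 (base)
P(M) = C(4,0) × 0.276^4 × 0.724^0 = 1 × 0.00580278 × 1.0000 = 0.005803
Relative intensity = 0.005803 / 0.418972 × 100 = 1.39

1.39%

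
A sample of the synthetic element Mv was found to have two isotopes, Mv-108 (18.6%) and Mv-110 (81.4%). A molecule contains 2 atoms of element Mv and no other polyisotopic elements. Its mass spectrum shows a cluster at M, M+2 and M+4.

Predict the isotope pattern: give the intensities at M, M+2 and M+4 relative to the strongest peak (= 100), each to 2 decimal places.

5.22 : 45.70 : 100.00

Expanding (0.186 + 0.814)^2:
P(M) = 0.186^2 = 0.034596
P(M+2) = 2 × 0.186^1 × 0.814^1 = 0.302808
P(M+4) = 0.814^2 = 0.662596
The M+4 peak is largest (0.662596); scaling to 100 gives 5.22 : 45.70 : 100.00.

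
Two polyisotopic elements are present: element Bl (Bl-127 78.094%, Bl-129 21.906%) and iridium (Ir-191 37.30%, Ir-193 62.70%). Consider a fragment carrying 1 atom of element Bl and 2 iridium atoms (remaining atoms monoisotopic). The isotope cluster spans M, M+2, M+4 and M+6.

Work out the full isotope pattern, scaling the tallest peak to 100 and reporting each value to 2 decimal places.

26.53 : 96.65 : 100.00 : 21.03

Element Bl pattern (n=1): 0.78094 : 0.21906
Iridium pattern (n=2): 0.139129 : 0.467742 : 0.393129
Convolve the two distributions (both contribute in 2-u steps):
  M: 0.78094×0.139129 = 0.108651
  M+2: 0.78094×0.467742 + 0.21906×0.139129 = 0.395756
  M+4: 0.78094×0.393129 + 0.21906×0.467742 = 0.409474
  M+6: 0.21906×0.393129 = 0.086119
Scale to base peak (0.409474) = 100: 26.53 : 96.65 : 100.00 : 21.03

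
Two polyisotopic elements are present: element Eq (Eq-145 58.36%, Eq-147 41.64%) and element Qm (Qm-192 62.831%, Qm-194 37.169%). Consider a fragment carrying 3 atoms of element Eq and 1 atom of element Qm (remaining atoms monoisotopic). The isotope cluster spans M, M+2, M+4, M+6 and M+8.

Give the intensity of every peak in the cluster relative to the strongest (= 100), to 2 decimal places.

35.80 : 97.80 : 100.00 : 45.34 : 7.69

Element Eq pattern (n=3): 0.19876772 : 0.42546373 : 0.30356939 : 0.07219916
Element Qm pattern (n=1): 0.62831 : 0.37169
Convolve the two distributions (both contribute in 2-u steps):
  M: 0.19876772×0.62831 = 0.124888
  M+2: 0.19876772×0.37169 + 0.42546373×0.62831 = 0.341203
  M+4: 0.42546373×0.37169 + 0.30356939×0.62831 = 0.348876
  M+6: 0.30356939×0.37169 + 0.07219916×0.62831 = 0.158197
  M+8: 0.07219916×0.37169 = 0.026836
Scale to base peak (0.348876) = 100: 35.80 : 97.80 : 100.00 : 45.34 : 7.69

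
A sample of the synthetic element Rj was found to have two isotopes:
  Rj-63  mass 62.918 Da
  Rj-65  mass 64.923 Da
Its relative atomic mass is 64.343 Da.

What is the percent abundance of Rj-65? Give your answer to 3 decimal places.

With x = fraction of Rj-63 (so Rj-65 is 1 − x):
62.918·x + 64.923·(1 − x) = 64.343
(62.918 − 64.923)·x = 64.343 − 64.923
x = -0.580 / -2.005 = 0.28928 → 28.928% Rj-63, 71.072% Rj-65.

71.072%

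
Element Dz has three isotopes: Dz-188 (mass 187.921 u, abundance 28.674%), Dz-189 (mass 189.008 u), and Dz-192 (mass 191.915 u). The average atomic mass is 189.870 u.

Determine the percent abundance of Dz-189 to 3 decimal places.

30.952%

Let x and y be the fractions of Dz-189 and Dz-192. Then x + y = 1 − 0.28674 = 0.71326 and 189.008x + 191.915y = 189.870 − 0.28674×187.921 = 135.98553246.
Substituting: 189.008x + 191.915(0.71326 − x) = 135.98553246
(189.008 − 191.915)x = -0.89976044  ⇒  x = 0.30952, y = 0.40374
Dz-189: 30.952%, Dz-192: 40.374%.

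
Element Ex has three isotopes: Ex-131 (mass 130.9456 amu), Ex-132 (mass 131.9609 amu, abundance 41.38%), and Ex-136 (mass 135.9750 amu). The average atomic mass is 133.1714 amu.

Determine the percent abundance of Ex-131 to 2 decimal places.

22.72%

The remaining 58.62% is split between Ex-131 (fraction x) and Ex-136 (fraction 0.5862 − x).
Substituting: 130.9456x + 135.9750(0.5862 − x) = 78.56597958
(130.9456 − 135.9750)x = -1.14256542  ⇒  x = 0.22718, y = 0.35902
Ex-131: 22.72%, Ex-136: 35.90%.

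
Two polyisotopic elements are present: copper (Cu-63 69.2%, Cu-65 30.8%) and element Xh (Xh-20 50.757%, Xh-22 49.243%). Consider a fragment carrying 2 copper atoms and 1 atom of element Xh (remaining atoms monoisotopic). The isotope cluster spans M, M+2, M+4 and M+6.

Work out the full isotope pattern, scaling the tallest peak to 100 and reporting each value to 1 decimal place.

Copper pattern (n=2): 0.478864 : 0.426272 : 0.094864
Element Xh pattern (n=1): 0.50757 : 0.49243
Convolve the two distributions (both contribute in 2-u steps):
  M: 0.478864×0.50757 = 0.243057
  M+2: 0.478864×0.49243 + 0.426272×0.50757 = 0.452170
  M+4: 0.426272×0.49243 + 0.094864×0.50757 = 0.258059
  M+6: 0.094864×0.49243 = 0.046714
Scale to base peak (0.452170) = 100: 53.8 : 100.0 : 57.1 : 10.3

53.8 : 100.0 : 57.1 : 10.3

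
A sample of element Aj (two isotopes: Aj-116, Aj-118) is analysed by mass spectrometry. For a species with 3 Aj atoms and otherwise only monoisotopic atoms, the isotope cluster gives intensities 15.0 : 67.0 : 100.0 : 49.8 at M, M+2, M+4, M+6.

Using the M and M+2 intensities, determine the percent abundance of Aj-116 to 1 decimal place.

40.2%

Let p = fractional abundance of Aj-116. I(M+2)/I(M) = [C(3,1)·p^2·(1−p)] / p^3 = 3·(1−p)/p = 67.0/15.0 = 4.4667
(1−p)/p = 4.4667/3 = 1.4889  ⇒  p = 1/(1 + 1.4889) = 0.4018
Aj-116: 40.2%, Aj-118: 59.8%.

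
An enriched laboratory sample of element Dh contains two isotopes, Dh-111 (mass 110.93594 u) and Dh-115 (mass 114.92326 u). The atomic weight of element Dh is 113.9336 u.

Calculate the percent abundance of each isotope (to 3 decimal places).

With x = fraction of Dh-111 (so Dh-115 is 1 − x):
110.93594·x + 114.92326·(1 − x) = 113.9336
(110.93594 − 114.92326)·x = 113.9336 − 114.92326
x = -0.98966 / -3.98732 = 0.24820 → 24.820% Dh-111, 75.180% Dh-115.

Dh-111: 24.820%, Dh-115: 75.180%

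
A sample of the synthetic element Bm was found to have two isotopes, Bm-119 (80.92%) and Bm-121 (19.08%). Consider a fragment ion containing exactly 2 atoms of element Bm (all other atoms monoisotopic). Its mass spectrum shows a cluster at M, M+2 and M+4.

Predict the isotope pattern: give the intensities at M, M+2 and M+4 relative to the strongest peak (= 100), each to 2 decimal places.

100.00 : 47.16 : 5.56

The 2 Bm atoms are independent, so intensities follow the terms of (0.8092 + 0.1908)^2.
P(M) = 0.8092^2 = 0.654805
P(M+2) = 2 × 0.8092^1 × 0.1908^1 = 0.308791
P(M+4) = 0.1908^2 = 0.036405
The M peak is largest (0.654805); scaling to 100 gives 100.00 : 47.16 : 5.56.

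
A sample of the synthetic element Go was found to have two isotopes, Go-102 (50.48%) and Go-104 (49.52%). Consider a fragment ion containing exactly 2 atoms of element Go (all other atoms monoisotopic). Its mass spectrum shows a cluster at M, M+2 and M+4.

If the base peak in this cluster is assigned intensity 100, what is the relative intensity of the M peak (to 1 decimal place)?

(0.5048 + 0.4952)^2 gives M 0.2548, M+2 0.5000, M+4 0.2452; the largest is M+2.
P(M+2) = C(2,1) × 0.5048^1 × 0.4952^1 = 2 × 0.5048 × 0.4952 = 0.499954 (base)
P(M) = C(2,0) × 0.5048^2 × 0.4952^0 = 1 × 0.25482304 × 1.0000 = 0.254823
Relative intensity = 0.254823 / 0.499954 × 100 = 51.0

51.0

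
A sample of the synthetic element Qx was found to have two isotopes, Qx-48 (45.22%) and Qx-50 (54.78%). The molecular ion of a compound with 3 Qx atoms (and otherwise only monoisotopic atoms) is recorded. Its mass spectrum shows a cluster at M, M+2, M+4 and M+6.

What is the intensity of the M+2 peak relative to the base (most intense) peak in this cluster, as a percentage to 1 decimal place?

Term probabilities: M 0.0925, M+2 0.3361, M+4 0.4071, M+6 0.1644. Base peak = M+4.
P(M+4) = C(3,2) × 0.4522^1 × 0.5478^2 = 3 × 0.4522 × 0.30008484 = 0.407095 (base)
P(M+2) = C(3,1) × 0.4522^2 × 0.5478^1 = 3 × 0.20448484 × 0.5478 = 0.336050
Relative intensity = 0.336050 / 0.407095 × 100 = 82.5

82.5%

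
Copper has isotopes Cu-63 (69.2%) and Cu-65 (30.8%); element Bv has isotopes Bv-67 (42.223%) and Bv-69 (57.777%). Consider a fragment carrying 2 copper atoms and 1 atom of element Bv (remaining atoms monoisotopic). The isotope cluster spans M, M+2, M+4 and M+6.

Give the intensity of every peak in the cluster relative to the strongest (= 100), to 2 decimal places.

Copper pattern (n=2): 0.478864 : 0.426272 : 0.094864
Element Bv pattern (n=1): 0.42223 : 0.57777
Convolve the two distributions (both contribute in 2-u steps):
  M: 0.478864×0.42223 = 0.202191
  M+2: 0.478864×0.57777 + 0.426272×0.42223 = 0.456658
  M+4: 0.426272×0.57777 + 0.094864×0.42223 = 0.286342
  M+6: 0.094864×0.57777 = 0.054810
Scale to base peak (0.456658) = 100: 44.28 : 100.00 : 62.70 : 12.00

44.28 : 100.00 : 62.70 : 12.00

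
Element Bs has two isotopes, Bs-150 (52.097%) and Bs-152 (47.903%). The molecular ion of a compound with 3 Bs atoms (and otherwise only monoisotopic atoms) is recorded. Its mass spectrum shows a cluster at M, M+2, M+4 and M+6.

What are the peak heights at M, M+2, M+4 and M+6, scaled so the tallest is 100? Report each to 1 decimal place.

The 3 Bs atoms are independent, so intensities follow the terms of (0.52097 + 0.47903)^3.
P(M) = 0.52097^3 = 0.141396
P(M+2) = 3 × 0.52097^2 × 0.47903^1 = 0.390040
P(M+4) = 3 × 0.52097^1 × 0.47903^2 = 0.358641
P(M+6) = 0.47903^3 = 0.109923
The M+2 peak is largest (0.390040); scaling to 100 gives 36.3 : 100.0 : 91.9 : 28.2.

36.3 : 100.0 : 91.9 : 28.2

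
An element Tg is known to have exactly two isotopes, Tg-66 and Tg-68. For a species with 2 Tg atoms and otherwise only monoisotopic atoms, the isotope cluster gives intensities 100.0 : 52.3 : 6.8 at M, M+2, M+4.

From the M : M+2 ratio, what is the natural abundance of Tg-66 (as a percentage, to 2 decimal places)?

79.27%

If p is the fraction of Tg that is Tg-66, then I(M+2)/I(M) = [C(2,1)·p^1·(1−p)] / p^2 = 2·(1−p)/p = 52.3/100.0 = 0.5230
(1−p)/p = 0.5230/2 = 0.2615  ⇒  p = 1/(1 + 0.2615) = 0.7927
Tg-66: 79.27%, Tg-68: 20.73%.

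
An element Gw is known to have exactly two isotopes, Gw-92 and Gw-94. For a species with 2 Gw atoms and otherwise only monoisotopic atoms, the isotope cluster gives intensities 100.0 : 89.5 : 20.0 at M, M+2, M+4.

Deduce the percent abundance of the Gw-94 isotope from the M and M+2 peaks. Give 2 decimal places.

Write p for the Gw-92 fraction. I(M+2)/I(M) = [C(2,1)·p^1·(1−p)] / p^2 = 2·(1−p)/p = 89.5/100.0 = 0.8950
(1−p)/p = 0.8950/2 = 0.4475  ⇒  p = 1/(1 + 0.4475) = 0.6908
Gw-92: 69.08%, Gw-94: 30.92%.

30.92%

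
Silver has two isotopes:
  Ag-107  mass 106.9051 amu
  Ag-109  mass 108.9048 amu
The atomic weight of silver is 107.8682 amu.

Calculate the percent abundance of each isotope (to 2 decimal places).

With x = fraction of Ag-107 (so Ag-109 is 1 − x):
106.9051·x + 108.9048·(1 − x) = 107.8682
(106.9051 − 108.9048)·x = 107.8682 − 108.9048
x = -1.0366 / -1.9997 = 0.51838 → 51.84% Ag-107, 48.16% Ag-109.

Ag-107: 51.84%, Ag-109: 48.16%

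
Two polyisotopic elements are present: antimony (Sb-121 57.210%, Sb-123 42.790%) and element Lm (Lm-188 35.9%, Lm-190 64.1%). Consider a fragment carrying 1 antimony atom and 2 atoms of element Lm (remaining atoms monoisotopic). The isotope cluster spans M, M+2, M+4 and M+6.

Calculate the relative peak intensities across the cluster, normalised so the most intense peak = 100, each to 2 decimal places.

Antimony pattern (n=1): 0.5721 : 0.4279
Element Lm pattern (n=2): 0.128881 : 0.460238 : 0.410881
Convolve the two distributions (both contribute in 2-u steps):
  M: 0.5721×0.128881 = 0.073733
  M+2: 0.5721×0.460238 + 0.4279×0.128881 = 0.318450
  M+4: 0.5721×0.410881 + 0.4279×0.460238 = 0.432001
  M+6: 0.4279×0.410881 = 0.175816
Scale to base peak (0.432001) = 100: 17.07 : 73.72 : 100.00 : 40.70

17.07 : 73.72 : 100.00 : 40.70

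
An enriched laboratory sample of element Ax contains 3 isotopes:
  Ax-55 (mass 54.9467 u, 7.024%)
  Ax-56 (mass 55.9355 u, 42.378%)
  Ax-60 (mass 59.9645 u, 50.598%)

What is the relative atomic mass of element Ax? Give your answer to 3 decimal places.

57.905 u

Average mass = Σ (abundance × isotope mass) = 0.07024 × 54.9467 + 0.42378 × 55.9355 + 0.50598 × 59.9645
= 3.85946 + 23.70435 + 30.34084 = 57.90465 u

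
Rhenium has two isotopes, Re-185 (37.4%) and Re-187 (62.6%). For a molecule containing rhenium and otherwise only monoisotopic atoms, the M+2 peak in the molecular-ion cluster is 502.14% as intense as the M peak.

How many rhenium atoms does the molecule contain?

With n Re atoms, P(M+2)/P(M) = C(n,1)·p^(n−1)q / p^n = n·q/p = n · 0.626/0.374.
n = 5.0214 × 0.374/0.626 = 3.00 ≈ 3

3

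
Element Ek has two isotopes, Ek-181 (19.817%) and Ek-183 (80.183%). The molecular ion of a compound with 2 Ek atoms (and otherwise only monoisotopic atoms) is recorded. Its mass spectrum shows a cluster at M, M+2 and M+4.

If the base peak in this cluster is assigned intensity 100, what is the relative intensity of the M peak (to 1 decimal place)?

6.1

Binomial terms of (0.19817 + 0.80183)^2: M 0.0393, M+2 0.3178, M+4 0.6429 → M+4 is the base peak.
P(M+4) = C(2,2) × 0.19817^0 × 0.80183^2 = 1 × 1.0000 × 0.64293135 = 0.642931 (base)
P(M) = C(2,0) × 0.19817^2 × 0.80183^0 = 1 × 0.03927135 × 1.0000 = 0.039271
Relative intensity = 0.039271 / 0.642931 × 100 = 6.1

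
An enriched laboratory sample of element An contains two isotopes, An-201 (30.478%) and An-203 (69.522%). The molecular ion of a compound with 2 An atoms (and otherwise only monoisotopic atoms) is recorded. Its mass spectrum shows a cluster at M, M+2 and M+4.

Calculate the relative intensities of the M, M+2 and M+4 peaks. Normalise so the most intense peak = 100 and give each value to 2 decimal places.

The 2 An atoms are independent, so intensities follow the terms of (0.30478 + 0.69522)^2.
P(M) = 0.30478^2 = 0.092891
P(M+2) = 2 × 0.30478^1 × 0.69522^1 = 0.423778
P(M+4) = 0.69522^2 = 0.483331
The M+4 peak is largest (0.483331); scaling to 100 gives 19.22 : 87.68 : 100.00.

19.22 : 87.68 : 100.00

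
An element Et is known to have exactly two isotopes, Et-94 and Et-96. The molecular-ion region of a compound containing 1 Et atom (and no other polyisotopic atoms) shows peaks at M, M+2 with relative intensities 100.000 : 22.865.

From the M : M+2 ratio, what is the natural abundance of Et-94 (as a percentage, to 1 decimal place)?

81.4%

If p is the fraction of Et that is Et-94, then I(M+2)/I(M) = [C(1,1)·p^0·(1−p)] / p^1 = 1·(1−p)/p = 22.865/100.000 = 0.2286
(1−p)/p = 0.2286/1 = 0.2286  ⇒  p = 1/(1 + 0.2286) = 0.8139
Et-94: 81.4%, Et-96: 18.6%.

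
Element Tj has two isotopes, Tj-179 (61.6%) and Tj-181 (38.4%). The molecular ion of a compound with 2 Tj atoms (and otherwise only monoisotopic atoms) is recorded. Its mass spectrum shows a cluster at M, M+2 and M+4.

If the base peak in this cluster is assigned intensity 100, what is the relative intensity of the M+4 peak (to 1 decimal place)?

31.2

Term probabilities: M 0.3795, M+2 0.4731, M+4 0.1475. Base peak = M+2.
P(M+2) = C(2,1) × 0.616^1 × 0.384^1 = 2 × 0.6160 × 0.3840 = 0.473088 (base)
P(M+4) = C(2,2) × 0.616^0 × 0.384^2 = 1 × 1.0000 × 0.147456 = 0.147456
Relative intensity = 0.147456 / 0.473088 × 100 = 31.2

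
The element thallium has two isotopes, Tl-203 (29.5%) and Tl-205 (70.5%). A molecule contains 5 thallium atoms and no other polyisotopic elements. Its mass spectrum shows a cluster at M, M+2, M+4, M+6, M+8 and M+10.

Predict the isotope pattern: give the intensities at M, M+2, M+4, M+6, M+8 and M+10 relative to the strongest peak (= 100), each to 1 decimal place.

The 5 Tl atoms are independent, so intensities follow the terms of (0.295 + 0.705)^5.
P(M) = 0.295^5 = 0.002234
P(M+2) = 5 × 0.295^4 × 0.705^1 = 0.026696
P(M+4) = 10 × 0.295^3 × 0.705^2 = 0.127598
P(M+6) = 10 × 0.295^2 × 0.705^3 = 0.304938
P(M+8) = 5 × 0.295^1 × 0.705^4 = 0.364375
P(M+10) = 0.705^5 = 0.174159
The M+8 peak is largest (0.364375); scaling to 100 gives 0.6 : 7.3 : 35.0 : 83.7 : 100.0 : 47.8.

0.6 : 7.3 : 35.0 : 83.7 : 100.0 : 47.8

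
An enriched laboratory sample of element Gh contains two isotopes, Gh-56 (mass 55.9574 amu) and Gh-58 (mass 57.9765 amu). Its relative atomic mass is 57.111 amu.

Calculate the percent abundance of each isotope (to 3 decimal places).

Let x be the fractional abundance of Gh-56; then Gh-58 has abundance 1 − x.
55.9574·x + 57.9765·(1 − x) = 57.111
(55.9574 − 57.9765)·x = 57.111 − 57.9765
x = -0.8655 / -2.0191 = 0.42866 → 42.866% Gh-56, 57.134% Gh-58.

Gh-56: 42.866%, Gh-58: 57.134%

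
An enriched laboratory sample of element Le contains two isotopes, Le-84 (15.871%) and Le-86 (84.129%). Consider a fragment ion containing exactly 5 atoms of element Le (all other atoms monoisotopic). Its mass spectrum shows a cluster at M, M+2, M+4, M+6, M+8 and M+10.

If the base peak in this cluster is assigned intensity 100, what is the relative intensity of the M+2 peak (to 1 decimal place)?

Term probabilities: M 0.0001, M+2 0.0027, M+4 0.0283, M+6 0.1500, M+8 0.3975, M+10 0.4214. Base peak = M+10.
P(M+10) = C(5,5) × 0.15871^0 × 0.84129^5 = 1 × 1.0000 × 0.42143309 = 0.421433 (base)
P(M+2) = C(5,1) × 0.15871^4 × 0.84129^1 = 5 × 0.00063448 × 0.84129 = 0.002669
Relative intensity = 0.002669 / 0.421433 × 100 = 0.6

0.6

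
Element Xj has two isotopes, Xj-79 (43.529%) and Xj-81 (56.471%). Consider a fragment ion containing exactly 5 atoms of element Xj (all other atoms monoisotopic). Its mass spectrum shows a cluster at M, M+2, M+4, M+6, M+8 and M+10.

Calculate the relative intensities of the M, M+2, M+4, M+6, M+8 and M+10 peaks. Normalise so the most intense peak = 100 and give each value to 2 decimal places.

4.58 : 29.71 : 77.08 : 100.00 : 64.87 : 16.83

Expanding (0.43529 + 0.56471)^5:
P(M) = 0.43529^5 = 0.015628
P(M+2) = 5 × 0.43529^4 × 0.56471^1 = 0.101370
P(M+4) = 10 × 0.43529^3 × 0.56471^2 = 0.263019
P(M+6) = 10 × 0.43529^2 × 0.56471^3 = 0.341219
P(M+8) = 5 × 0.43529^1 × 0.56471^4 = 0.221335
P(M+10) = 0.56471^5 = 0.057428
The M+6 peak is largest (0.341219); scaling to 100 gives 4.58 : 29.71 : 77.08 : 100.00 : 64.87 : 16.83.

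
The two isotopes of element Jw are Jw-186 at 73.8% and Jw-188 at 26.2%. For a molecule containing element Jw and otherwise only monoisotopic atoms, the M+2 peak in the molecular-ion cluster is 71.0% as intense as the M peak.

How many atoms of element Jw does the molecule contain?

2

With n Jw atoms, P(M+2)/P(M) = C(n,1)·p^(n−1)q / p^n = n·q/p = n · 0.262/0.738.
n = 0.710 × 0.738/0.262 = 2.00 ≈ 2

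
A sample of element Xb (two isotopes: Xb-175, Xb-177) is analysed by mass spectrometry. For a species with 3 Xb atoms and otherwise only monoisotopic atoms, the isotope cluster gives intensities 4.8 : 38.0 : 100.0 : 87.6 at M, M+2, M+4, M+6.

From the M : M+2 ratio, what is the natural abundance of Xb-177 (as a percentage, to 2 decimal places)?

72.52%

Let p = fractional abundance of Xb-175. I(M+2)/I(M) = [C(3,1)·p^2·(1−p)] / p^3 = 3·(1−p)/p = 38.0/4.8 = 7.9167
(1−p)/p = 7.9167/3 = 2.6389  ⇒  p = 1/(1 + 2.6389) = 0.2748
Xb-175: 27.48%, Xb-177: 72.52%.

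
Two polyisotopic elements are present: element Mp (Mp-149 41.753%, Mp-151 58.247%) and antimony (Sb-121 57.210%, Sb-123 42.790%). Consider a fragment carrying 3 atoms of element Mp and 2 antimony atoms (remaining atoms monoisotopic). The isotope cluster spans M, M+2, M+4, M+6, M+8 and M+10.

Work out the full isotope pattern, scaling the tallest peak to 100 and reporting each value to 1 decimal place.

7.3 : 41.2 : 91.8 : 100.0 : 53.1 : 11.0

Element Mp pattern (n=3): 0.07278855 : 0.30462826 : 0.42496784 : 0.19761535
Antimony pattern (n=2): 0.32729841 : 0.48960318 : 0.18309841
Convolve the two distributions (both contribute in 2-u steps):
  M: 0.07278855×0.32729841 = 0.023824
  M+2: 0.07278855×0.48960318 + 0.30462826×0.32729841 = 0.135342
  M+4: 0.07278855×0.18309841 + 0.30462826×0.48960318 + 0.42496784×0.32729841 = 0.301566
  M+6: 0.30462826×0.18309841 + 0.42496784×0.48960318 + 0.19761535×0.32729841 = 0.328522
  M+8: 0.42496784×0.18309841 + 0.19761535×0.48960318 = 0.174564
  M+10: 0.19761535×0.18309841 = 0.036183
Scale to base peak (0.328522) = 100: 7.3 : 41.2 : 91.8 : 100.0 : 53.1 : 11.0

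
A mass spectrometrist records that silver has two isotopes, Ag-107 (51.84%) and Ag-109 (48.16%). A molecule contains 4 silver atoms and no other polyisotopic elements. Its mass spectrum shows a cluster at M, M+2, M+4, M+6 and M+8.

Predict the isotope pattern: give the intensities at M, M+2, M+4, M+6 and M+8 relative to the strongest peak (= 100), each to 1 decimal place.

Each Ag atom is independently Ag-107 (p = 0.5184) or Ag-109 (q = 0.4816); the cluster is the binomial expansion (p + q)^4.
P(M) = 0.5184^4 = 0.072220
P(M+2) = 4 × 0.5184^3 × 0.4816^1 = 0.268375
P(M+4) = 6 × 0.5184^2 × 0.4816^2 = 0.373985
P(M+6) = 4 × 0.5184^1 × 0.4816^3 = 0.231624
P(M+8) = 0.4816^4 = 0.053795
The M+4 peak is largest (0.373985); scaling to 100 gives 19.3 : 71.8 : 100.0 : 61.9 : 14.4.

19.3 : 71.8 : 100.0 : 61.9 : 14.4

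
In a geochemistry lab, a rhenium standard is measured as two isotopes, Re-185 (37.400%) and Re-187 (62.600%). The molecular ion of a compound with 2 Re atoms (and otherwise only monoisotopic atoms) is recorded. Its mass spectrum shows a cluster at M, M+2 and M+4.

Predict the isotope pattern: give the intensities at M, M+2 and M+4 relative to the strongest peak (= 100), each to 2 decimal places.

29.87 : 100.00 : 83.69

Each Re atom is independently Re-185 (p = 0.37400) or Re-187 (q = 0.62600); the cluster is the binomial expansion (p + q)^2.
P(M) = 0.37400^2 = 0.139876
P(M+2) = 2 × 0.37400^1 × 0.62600^1 = 0.468248
P(M+4) = 0.62600^2 = 0.391876
The M+2 peak is largest (0.468248); scaling to 100 gives 29.87 : 100.00 : 83.69.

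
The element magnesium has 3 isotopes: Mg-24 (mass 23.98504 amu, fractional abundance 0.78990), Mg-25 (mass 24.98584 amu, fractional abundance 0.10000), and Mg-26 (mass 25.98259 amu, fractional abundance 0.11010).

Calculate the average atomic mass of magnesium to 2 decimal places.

Average mass = Σ (abundance × isotope mass) = 0.78990 × 23.98504 + 0.10000 × 24.98584 + 0.11010 × 25.98259
= 18.945783 + 2.498584 + 2.860683 = 24.305050 amu

24.31 amu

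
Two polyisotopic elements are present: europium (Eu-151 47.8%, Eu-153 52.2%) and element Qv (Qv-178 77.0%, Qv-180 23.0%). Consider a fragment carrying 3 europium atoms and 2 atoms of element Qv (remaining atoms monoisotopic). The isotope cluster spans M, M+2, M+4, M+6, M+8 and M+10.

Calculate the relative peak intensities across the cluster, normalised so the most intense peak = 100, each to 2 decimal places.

17.78 : 68.87 : 100.00 : 66.36 : 19.51 : 2.07

Europium pattern (n=3): 0.10921535 : 0.35780594 : 0.39074206 : 0.14223665
Element Qv pattern (n=2): 0.5929 : 0.3542 : 0.0529
Convolve the two distributions (both contribute in 2-u steps):
  M: 0.10921535×0.5929 = 0.064754
  M+2: 0.10921535×0.3542 + 0.35780594×0.5929 = 0.250827
  M+4: 0.10921535×0.0529 + 0.35780594×0.3542 + 0.39074206×0.5929 = 0.364183
  M+6: 0.35780594×0.0529 + 0.39074206×0.3542 + 0.14223665×0.5929 = 0.241661
  M+8: 0.39074206×0.0529 + 0.14223665×0.3542 = 0.071050
  M+10: 0.14223665×0.0529 = 0.007524
Scale to base peak (0.364183) = 100: 17.78 : 68.87 : 100.00 : 66.36 : 19.51 : 2.07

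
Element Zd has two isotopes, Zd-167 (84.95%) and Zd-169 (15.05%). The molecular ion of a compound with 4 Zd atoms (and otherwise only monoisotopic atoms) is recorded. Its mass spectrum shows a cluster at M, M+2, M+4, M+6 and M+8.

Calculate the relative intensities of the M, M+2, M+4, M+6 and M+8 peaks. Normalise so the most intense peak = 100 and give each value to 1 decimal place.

100.0 : 70.9 : 18.8 : 2.2 : 0.1

Each Zd atom is independently Zd-167 (p = 0.8495) or Zd-169 (q = 0.1505); the cluster is the binomial expansion (p + q)^4.
P(M) = 0.8495^4 = 0.520779
P(M+2) = 4 × 0.8495^3 × 0.1505^1 = 0.369051
P(M+4) = 6 × 0.8495^2 × 0.1505^2 = 0.098073
P(M+6) = 4 × 0.8495^1 × 0.1505^3 = 0.011583
P(M+8) = 0.1505^4 = 0.000513
The M peak is largest (0.520779); scaling to 100 gives 100.0 : 70.9 : 18.8 : 2.2 : 0.1.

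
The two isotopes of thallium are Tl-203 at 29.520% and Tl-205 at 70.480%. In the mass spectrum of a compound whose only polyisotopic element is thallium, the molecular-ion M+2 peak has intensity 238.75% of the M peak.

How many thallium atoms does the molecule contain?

1

With n Tl atoms, P(M+2)/P(M) = C(n,1)·p^(n−1)q / p^n = n·q/p = n · 0.70480/0.29520.
n = 2.3875 × 0.29520/0.70480 = 1.00 ≈ 1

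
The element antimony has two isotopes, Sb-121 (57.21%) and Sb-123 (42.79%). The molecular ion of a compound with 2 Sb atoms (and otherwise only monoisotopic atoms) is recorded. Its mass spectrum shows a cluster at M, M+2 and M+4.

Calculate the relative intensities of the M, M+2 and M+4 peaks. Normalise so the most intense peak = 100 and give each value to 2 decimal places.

Each Sb atom is independently Sb-121 (p = 0.5721) or Sb-123 (q = 0.4279); the cluster is the binomial expansion (p + q)^2.
P(M) = 0.5721^2 = 0.327298
P(M+2) = 2 × 0.5721^1 × 0.4279^1 = 0.489603
P(M+4) = 0.4279^2 = 0.183098
The M+2 peak is largest (0.489603); scaling to 100 gives 66.85 : 100.00 : 37.40.

66.85 : 100.00 : 37.40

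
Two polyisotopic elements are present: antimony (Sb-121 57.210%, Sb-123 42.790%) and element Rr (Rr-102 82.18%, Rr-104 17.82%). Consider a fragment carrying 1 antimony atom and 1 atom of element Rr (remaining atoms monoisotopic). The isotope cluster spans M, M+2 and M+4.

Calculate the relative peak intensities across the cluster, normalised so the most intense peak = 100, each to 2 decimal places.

100.00 : 96.48 : 16.22

Antimony pattern (n=1): 0.5721 : 0.4279
Element Rr pattern (n=1): 0.8218 : 0.1782
Convolve the two distributions (both contribute in 2-u steps):
  M: 0.5721×0.8218 = 0.470152
  M+2: 0.5721×0.1782 + 0.4279×0.8218 = 0.453596
  M+4: 0.4279×0.1782 = 0.076252
Scale to base peak (0.470152) = 100: 100.00 : 96.48 : 16.22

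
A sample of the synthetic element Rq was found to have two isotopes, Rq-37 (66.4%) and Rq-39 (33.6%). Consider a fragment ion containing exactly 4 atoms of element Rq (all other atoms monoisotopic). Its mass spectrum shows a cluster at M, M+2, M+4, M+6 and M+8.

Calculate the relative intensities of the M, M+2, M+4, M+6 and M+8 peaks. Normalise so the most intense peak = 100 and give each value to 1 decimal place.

Expanding (0.664 + 0.336)^4:
P(M) = 0.664^4 = 0.194389
P(M+2) = 4 × 0.664^3 × 0.336^1 = 0.393463
P(M+4) = 6 × 0.664^2 × 0.336^2 = 0.298652
P(M+6) = 4 × 0.664^1 × 0.336^3 = 0.100750
P(M+8) = 0.336^4 = 0.012746
The M+2 peak is largest (0.393463); scaling to 100 gives 49.4 : 100.0 : 75.9 : 25.6 : 3.2.

49.4 : 100.0 : 75.9 : 25.6 : 3.2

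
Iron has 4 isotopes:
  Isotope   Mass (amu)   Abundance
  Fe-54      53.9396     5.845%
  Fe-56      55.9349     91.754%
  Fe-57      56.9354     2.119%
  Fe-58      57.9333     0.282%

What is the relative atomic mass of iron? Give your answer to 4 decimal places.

55.8451 amu

Ar = Σ fᵢ·mᵢ = 0.05845 × 53.9396 + 0.91754 × 55.9349 + 0.02119 × 56.9354 + 0.00282 × 57.9333
= 3.15277 + 51.32251 + 1.20646 + 0.16337 = 55.84511 amu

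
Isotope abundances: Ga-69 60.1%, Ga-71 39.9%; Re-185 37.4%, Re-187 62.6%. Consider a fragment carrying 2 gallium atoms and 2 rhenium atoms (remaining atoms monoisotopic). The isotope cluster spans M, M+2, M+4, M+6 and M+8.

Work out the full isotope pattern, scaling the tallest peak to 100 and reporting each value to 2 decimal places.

Gallium pattern (n=2): 0.361201 : 0.479598 : 0.159201
Rhenium pattern (n=2): 0.139876 : 0.468248 : 0.391876
Convolve the two distributions (both contribute in 2-u steps):
  M: 0.361201×0.139876 = 0.050523
  M+2: 0.361201×0.468248 + 0.479598×0.139876 = 0.236216
  M+4: 0.361201×0.391876 + 0.479598×0.468248 + 0.159201×0.139876 = 0.388385
  M+6: 0.479598×0.391876 + 0.159201×0.468248 = 0.262488
  M+8: 0.159201×0.391876 = 0.062387
Scale to base peak (0.388385) = 100: 13.01 : 60.82 : 100.00 : 67.58 : 16.06

13.01 : 60.82 : 100.00 : 67.58 : 16.06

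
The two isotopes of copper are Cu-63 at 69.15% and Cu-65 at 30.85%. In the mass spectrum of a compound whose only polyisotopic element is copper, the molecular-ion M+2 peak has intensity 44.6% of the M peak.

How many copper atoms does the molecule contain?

The M+2/M ratio from n Cu atoms is n · q/p = n · 0.3085/0.6915.
n = 0.446 × 0.6915/0.3085 = 1.00 ≈ 1

1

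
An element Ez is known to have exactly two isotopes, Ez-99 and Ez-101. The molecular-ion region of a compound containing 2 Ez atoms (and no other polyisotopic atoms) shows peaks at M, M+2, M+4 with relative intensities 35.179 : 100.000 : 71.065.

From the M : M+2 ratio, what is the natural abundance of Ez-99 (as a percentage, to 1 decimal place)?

41.3%

Write p for the Ez-99 fraction. I(M+2)/I(M) = [C(2,1)·p^1·(1−p)] / p^2 = 2·(1−p)/p = 100.000/35.179 = 2.8426
(1−p)/p = 2.8426/2 = 1.4213  ⇒  p = 1/(1 + 1.4213) = 0.4130
Ez-99: 41.3%, Ez-101: 58.7%.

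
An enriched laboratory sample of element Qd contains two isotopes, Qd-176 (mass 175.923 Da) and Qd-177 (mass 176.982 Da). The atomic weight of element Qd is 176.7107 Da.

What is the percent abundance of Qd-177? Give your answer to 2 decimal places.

74.38%

With x = fraction of Qd-176 (so Qd-177 is 1 − x):
175.923·x + 176.982·(1 − x) = 176.7107
(175.923 − 176.982)·x = 176.7107 − 176.982
x = -0.2713 / -1.059 = 0.25619 → 25.62% Qd-176, 74.38% Qd-177.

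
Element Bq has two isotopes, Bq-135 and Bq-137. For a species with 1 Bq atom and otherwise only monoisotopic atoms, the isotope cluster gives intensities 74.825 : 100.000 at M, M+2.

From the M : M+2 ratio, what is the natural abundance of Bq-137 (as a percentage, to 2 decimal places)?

Write p for the Bq-135 fraction. I(M+2)/I(M) = [C(1,1)·p^0·(1−p)] / p^1 = 1·(1−p)/p = 100.000/74.825 = 1.3365
(1−p)/p = 1.3365/1 = 1.3365  ⇒  p = 1/(1 + 1.3365) = 0.4280
Bq-135: 42.80%, Bq-137: 57.20%.

57.20%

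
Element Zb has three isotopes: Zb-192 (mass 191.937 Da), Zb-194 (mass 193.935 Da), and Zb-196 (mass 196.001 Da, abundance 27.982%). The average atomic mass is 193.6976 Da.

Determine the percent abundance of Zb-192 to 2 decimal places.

40.82%

Let x and y be the fractions of Zb-192 and Zb-194. Then x + y = 1 − 0.27982 = 0.72018 and 191.937x + 193.935y = 193.6976 − 0.27982×196.001 = 138.85260018.
Substituting: 191.937x + 193.935(0.72018 − x) = 138.85260018
(191.937 − 193.935)x = -0.81550812  ⇒  x = 0.40816, y = 0.31202
Zb-192: 40.82%, Zb-194: 31.20%.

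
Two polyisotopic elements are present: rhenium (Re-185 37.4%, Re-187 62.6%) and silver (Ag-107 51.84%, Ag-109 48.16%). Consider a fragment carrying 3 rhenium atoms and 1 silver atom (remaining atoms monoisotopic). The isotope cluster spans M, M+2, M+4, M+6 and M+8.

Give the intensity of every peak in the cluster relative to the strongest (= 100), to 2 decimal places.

7.65 : 45.53 : 100.00 : 95.62 : 33.33

Rhenium pattern (n=3): 0.05231362 : 0.26268713 : 0.43968487 : 0.24531438
Silver pattern (n=1): 0.5184 : 0.4816
Convolve the two distributions (both contribute in 2-u steps):
  M: 0.05231362×0.5184 = 0.027119
  M+2: 0.05231362×0.4816 + 0.26268713×0.5184 = 0.161371
  M+4: 0.26268713×0.4816 + 0.43968487×0.5184 = 0.354443
  M+6: 0.43968487×0.4816 + 0.24531438×0.5184 = 0.338923
  M+8: 0.24531438×0.4816 = 0.118143
Scale to base peak (0.354443) = 100: 7.65 : 45.53 : 100.00 : 95.62 : 33.33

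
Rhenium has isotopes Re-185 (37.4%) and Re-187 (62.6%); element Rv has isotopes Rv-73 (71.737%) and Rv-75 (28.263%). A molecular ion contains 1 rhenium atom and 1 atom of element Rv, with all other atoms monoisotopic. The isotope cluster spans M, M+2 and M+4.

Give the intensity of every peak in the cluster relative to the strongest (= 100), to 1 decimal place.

48.4 : 100.0 : 31.9

Rhenium pattern (n=1): 0.3740 : 0.6260
Element Rv pattern (n=1): 0.71737 : 0.28263
Convolve the two distributions (both contribute in 2-u steps):
  M: 0.3740×0.71737 = 0.268296
  M+2: 0.3740×0.28263 + 0.6260×0.71737 = 0.554777
  M+4: 0.6260×0.28263 = 0.176926
Scale to base peak (0.554777) = 100: 48.4 : 100.0 : 31.9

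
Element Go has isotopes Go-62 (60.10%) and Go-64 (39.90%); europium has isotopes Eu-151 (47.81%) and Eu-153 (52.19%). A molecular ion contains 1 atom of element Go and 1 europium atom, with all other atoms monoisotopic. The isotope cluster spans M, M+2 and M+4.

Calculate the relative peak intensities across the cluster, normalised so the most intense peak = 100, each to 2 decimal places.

Element Go pattern (n=1): 0.6010 : 0.3990
Europium pattern (n=1): 0.4781 : 0.5219
Convolve the two distributions (both contribute in 2-u steps):
  M: 0.6010×0.4781 = 0.287338
  M+2: 0.6010×0.5219 + 0.3990×0.4781 = 0.504424
  M+4: 0.3990×0.5219 = 0.208238
Scale to base peak (0.504424) = 100: 56.96 : 100.00 : 41.28

56.96 : 100.00 : 41.28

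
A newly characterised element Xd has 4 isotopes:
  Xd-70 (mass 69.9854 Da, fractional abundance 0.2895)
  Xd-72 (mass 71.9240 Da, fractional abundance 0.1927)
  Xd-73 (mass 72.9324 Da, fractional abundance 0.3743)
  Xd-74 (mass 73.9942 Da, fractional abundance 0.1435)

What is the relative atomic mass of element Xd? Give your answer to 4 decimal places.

Average mass = Σ (abundance × isotope mass) = 0.2895 × 69.9854 + 0.1927 × 71.9240 + 0.3743 × 72.9324 + 0.1435 × 73.9942
= 20.26077 + 13.85975 + 27.29860 + 10.61817 = 72.03729 Da

72.0373 Da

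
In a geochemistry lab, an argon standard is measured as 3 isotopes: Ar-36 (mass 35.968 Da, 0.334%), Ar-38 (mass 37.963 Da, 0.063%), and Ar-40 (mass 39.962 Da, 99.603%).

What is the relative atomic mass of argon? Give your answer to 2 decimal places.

Average mass = Σ (abundance × isotope mass) = 0.00334 × 35.968 + 0.00063 × 37.963 + 0.99603 × 39.962
= 0.1201 + 0.0239 + 39.8034 = 39.9474 Da

39.95 Da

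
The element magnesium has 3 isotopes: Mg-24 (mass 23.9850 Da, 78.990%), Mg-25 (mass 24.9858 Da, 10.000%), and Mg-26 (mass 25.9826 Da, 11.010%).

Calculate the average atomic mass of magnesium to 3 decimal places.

Ar = Σ fᵢ·mᵢ = 0.78990 × 23.9850 + 0.10000 × 24.9858 + 0.11010 × 25.9826
= 18.94575 + 2.49858 + 2.86068 = 24.30501 Da

24.305 Da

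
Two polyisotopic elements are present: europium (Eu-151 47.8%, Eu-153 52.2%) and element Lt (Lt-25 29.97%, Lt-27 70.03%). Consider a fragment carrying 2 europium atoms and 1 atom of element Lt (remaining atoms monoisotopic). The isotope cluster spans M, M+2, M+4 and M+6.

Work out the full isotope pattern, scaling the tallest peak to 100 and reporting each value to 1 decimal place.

15.9 : 71.8 : 100.0 : 44.3

Europium pattern (n=2): 0.228484 : 0.499032 : 0.272484
Element Lt pattern (n=1): 0.2997 : 0.7003
Convolve the two distributions (both contribute in 2-u steps):
  M: 0.228484×0.2997 = 0.068477
  M+2: 0.228484×0.7003 + 0.499032×0.2997 = 0.309567
  M+4: 0.499032×0.7003 + 0.272484×0.2997 = 0.431136
  M+6: 0.272484×0.7003 = 0.190821
Scale to base peak (0.431136) = 100: 15.9 : 71.8 : 100.0 : 44.3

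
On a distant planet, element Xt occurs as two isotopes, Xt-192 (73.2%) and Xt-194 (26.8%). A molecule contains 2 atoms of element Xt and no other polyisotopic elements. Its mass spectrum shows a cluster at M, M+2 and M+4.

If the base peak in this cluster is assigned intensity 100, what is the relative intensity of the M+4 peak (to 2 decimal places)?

13.40

Term probabilities: M 0.5358, M+2 0.3924, M+4 0.0718. Base peak = M.
P(M) = C(2,0) × 0.732^2 × 0.268^0 = 1 × 0.535824 × 1.0000 = 0.535824 (base)
P(M+4) = C(2,2) × 0.732^0 × 0.268^2 = 1 × 1.0000 × 0.071824 = 0.071824
Relative intensity = 0.071824 / 0.535824 × 100 = 13.40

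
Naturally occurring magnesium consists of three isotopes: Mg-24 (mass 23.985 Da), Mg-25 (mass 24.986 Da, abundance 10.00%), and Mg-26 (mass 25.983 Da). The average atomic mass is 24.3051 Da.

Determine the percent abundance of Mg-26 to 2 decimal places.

11.01%

The remaining 90.00% is split between Mg-24 (fraction x) and Mg-26 (fraction 0.9000 − x).
Substituting: 23.985x + 25.983(0.9000 − x) = 21.8065
(23.985 − 25.983)x = -1.5782  ⇒  x = 0.78989, y = 0.11011
Mg-24: 78.99%, Mg-26: 11.01%.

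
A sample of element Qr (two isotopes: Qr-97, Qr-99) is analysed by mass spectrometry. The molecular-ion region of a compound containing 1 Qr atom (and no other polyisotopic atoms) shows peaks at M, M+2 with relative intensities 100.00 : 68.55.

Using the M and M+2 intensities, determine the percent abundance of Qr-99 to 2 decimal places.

Let p = fractional abundance of Qr-97. I(M+2)/I(M) = [C(1,1)·p^0·(1−p)] / p^1 = 1·(1−p)/p = 68.55/100.00 = 0.6855
(1−p)/p = 0.6855/1 = 0.6855  ⇒  p = 1/(1 + 0.6855) = 0.5933
Qr-97: 59.33%, Qr-99: 40.67%.

40.67%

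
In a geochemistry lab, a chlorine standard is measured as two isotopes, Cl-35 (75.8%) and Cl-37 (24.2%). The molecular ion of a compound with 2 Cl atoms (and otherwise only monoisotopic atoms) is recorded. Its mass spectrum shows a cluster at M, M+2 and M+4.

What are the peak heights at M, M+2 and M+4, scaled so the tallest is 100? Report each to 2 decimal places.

100.00 : 63.85 : 10.19

The 2 Cl atoms are independent, so intensities follow the terms of (0.758 + 0.242)^2.
P(M) = 0.758^2 = 0.574564
P(M+2) = 2 × 0.758^1 × 0.242^1 = 0.366872
P(M+4) = 0.242^2 = 0.058564
The M peak is largest (0.574564); scaling to 100 gives 100.00 : 63.85 : 10.19.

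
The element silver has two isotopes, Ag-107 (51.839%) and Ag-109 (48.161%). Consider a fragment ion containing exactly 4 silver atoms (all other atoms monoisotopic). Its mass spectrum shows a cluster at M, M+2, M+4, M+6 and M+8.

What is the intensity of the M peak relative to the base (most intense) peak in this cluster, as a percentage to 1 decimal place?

Term probabilities: M 0.0722, M+2 0.2684, M+4 0.3740, M+6 0.2316, M+8 0.0538. Base peak = M+4.
P(M+4) = C(4,2) × 0.51839^2 × 0.48161^2 = 6 × 0.26872819 × 0.23194819 = 0.373986 (base)
P(M) = C(4,0) × 0.51839^4 × 0.48161^0 = 1 × 0.07221484 × 1.0000 = 0.072215
Relative intensity = 0.072215 / 0.373986 × 100 = 19.3

19.3%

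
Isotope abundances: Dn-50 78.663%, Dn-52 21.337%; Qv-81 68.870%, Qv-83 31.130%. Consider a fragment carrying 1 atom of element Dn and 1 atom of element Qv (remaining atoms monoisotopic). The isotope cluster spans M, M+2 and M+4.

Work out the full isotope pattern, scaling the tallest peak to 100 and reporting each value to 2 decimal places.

Element Dn pattern (n=1): 0.78663 : 0.21337
Element Qv pattern (n=1): 0.6887 : 0.3113
Convolve the two distributions (both contribute in 2-u steps):
  M: 0.78663×0.6887 = 0.541752
  M+2: 0.78663×0.3113 + 0.21337×0.6887 = 0.391826
  M+4: 0.21337×0.3113 = 0.066422
Scale to base peak (0.541752) = 100: 100.00 : 72.33 : 12.26

100.00 : 72.33 : 12.26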